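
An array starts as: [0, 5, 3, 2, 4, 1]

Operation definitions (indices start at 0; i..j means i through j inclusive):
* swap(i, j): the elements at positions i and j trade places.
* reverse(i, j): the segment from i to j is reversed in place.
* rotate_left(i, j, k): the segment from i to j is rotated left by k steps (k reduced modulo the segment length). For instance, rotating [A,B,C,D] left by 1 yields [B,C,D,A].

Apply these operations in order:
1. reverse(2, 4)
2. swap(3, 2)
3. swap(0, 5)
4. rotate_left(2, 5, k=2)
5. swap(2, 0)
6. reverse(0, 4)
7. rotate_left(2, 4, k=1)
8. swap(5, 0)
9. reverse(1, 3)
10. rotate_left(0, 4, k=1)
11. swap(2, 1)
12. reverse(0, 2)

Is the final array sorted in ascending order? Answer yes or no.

After 1 (reverse(2, 4)): [0, 5, 4, 2, 3, 1]
After 2 (swap(3, 2)): [0, 5, 2, 4, 3, 1]
After 3 (swap(0, 5)): [1, 5, 2, 4, 3, 0]
After 4 (rotate_left(2, 5, k=2)): [1, 5, 3, 0, 2, 4]
After 5 (swap(2, 0)): [3, 5, 1, 0, 2, 4]
After 6 (reverse(0, 4)): [2, 0, 1, 5, 3, 4]
After 7 (rotate_left(2, 4, k=1)): [2, 0, 5, 3, 1, 4]
After 8 (swap(5, 0)): [4, 0, 5, 3, 1, 2]
After 9 (reverse(1, 3)): [4, 3, 5, 0, 1, 2]
After 10 (rotate_left(0, 4, k=1)): [3, 5, 0, 1, 4, 2]
After 11 (swap(2, 1)): [3, 0, 5, 1, 4, 2]
After 12 (reverse(0, 2)): [5, 0, 3, 1, 4, 2]

Answer: no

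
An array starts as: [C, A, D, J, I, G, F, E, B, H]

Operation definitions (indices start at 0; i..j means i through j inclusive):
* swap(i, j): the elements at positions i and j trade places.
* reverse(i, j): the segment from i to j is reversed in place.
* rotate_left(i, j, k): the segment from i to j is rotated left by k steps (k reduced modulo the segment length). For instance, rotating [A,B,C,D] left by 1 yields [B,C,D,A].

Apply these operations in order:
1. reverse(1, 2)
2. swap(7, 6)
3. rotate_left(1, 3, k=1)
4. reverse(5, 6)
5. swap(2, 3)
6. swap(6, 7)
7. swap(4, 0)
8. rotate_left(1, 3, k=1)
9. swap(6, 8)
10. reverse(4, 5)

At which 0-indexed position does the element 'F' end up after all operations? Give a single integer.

Answer: 8

Derivation:
After 1 (reverse(1, 2)): [C, D, A, J, I, G, F, E, B, H]
After 2 (swap(7, 6)): [C, D, A, J, I, G, E, F, B, H]
After 3 (rotate_left(1, 3, k=1)): [C, A, J, D, I, G, E, F, B, H]
After 4 (reverse(5, 6)): [C, A, J, D, I, E, G, F, B, H]
After 5 (swap(2, 3)): [C, A, D, J, I, E, G, F, B, H]
After 6 (swap(6, 7)): [C, A, D, J, I, E, F, G, B, H]
After 7 (swap(4, 0)): [I, A, D, J, C, E, F, G, B, H]
After 8 (rotate_left(1, 3, k=1)): [I, D, J, A, C, E, F, G, B, H]
After 9 (swap(6, 8)): [I, D, J, A, C, E, B, G, F, H]
After 10 (reverse(4, 5)): [I, D, J, A, E, C, B, G, F, H]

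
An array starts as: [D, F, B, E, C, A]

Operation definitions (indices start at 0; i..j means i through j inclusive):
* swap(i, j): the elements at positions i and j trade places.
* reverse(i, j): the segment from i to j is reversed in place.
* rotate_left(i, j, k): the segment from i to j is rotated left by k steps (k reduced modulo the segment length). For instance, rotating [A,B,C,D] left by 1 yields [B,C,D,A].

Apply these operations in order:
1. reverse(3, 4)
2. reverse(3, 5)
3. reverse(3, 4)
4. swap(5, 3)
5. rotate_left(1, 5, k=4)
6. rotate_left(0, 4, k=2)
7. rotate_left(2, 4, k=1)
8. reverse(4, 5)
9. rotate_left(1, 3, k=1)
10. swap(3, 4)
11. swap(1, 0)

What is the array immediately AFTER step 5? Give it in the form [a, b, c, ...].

After 1 (reverse(3, 4)): [D, F, B, C, E, A]
After 2 (reverse(3, 5)): [D, F, B, A, E, C]
After 3 (reverse(3, 4)): [D, F, B, E, A, C]
After 4 (swap(5, 3)): [D, F, B, C, A, E]
After 5 (rotate_left(1, 5, k=4)): [D, E, F, B, C, A]

Answer: [D, E, F, B, C, A]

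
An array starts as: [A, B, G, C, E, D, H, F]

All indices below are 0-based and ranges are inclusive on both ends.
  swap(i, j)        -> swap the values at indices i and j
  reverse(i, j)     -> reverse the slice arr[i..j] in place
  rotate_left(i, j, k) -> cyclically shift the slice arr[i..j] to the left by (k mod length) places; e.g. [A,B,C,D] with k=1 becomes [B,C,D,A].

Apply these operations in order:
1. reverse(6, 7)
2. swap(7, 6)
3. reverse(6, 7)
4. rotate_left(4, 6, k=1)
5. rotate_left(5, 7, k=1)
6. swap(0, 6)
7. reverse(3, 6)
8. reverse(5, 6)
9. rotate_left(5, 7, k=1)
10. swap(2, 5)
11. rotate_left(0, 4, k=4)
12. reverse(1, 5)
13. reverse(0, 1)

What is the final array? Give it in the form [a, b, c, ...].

Answer: [G, E, A, D, B, H, F, C]

Derivation:
After 1 (reverse(6, 7)): [A, B, G, C, E, D, F, H]
After 2 (swap(7, 6)): [A, B, G, C, E, D, H, F]
After 3 (reverse(6, 7)): [A, B, G, C, E, D, F, H]
After 4 (rotate_left(4, 6, k=1)): [A, B, G, C, D, F, E, H]
After 5 (rotate_left(5, 7, k=1)): [A, B, G, C, D, E, H, F]
After 6 (swap(0, 6)): [H, B, G, C, D, E, A, F]
After 7 (reverse(3, 6)): [H, B, G, A, E, D, C, F]
After 8 (reverse(5, 6)): [H, B, G, A, E, C, D, F]
After 9 (rotate_left(5, 7, k=1)): [H, B, G, A, E, D, F, C]
After 10 (swap(2, 5)): [H, B, D, A, E, G, F, C]
After 11 (rotate_left(0, 4, k=4)): [E, H, B, D, A, G, F, C]
After 12 (reverse(1, 5)): [E, G, A, D, B, H, F, C]
After 13 (reverse(0, 1)): [G, E, A, D, B, H, F, C]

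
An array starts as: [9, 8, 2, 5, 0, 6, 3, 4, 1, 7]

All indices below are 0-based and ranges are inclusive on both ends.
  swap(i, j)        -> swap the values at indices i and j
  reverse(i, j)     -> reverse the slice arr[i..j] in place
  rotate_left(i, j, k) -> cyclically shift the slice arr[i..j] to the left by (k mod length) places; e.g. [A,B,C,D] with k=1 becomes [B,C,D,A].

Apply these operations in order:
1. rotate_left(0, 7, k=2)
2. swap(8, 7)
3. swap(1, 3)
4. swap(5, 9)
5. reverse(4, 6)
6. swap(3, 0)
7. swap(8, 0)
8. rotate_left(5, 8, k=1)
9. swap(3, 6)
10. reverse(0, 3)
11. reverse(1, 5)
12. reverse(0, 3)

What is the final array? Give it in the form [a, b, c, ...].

After 1 (rotate_left(0, 7, k=2)): [2, 5, 0, 6, 3, 4, 9, 8, 1, 7]
After 2 (swap(8, 7)): [2, 5, 0, 6, 3, 4, 9, 1, 8, 7]
After 3 (swap(1, 3)): [2, 6, 0, 5, 3, 4, 9, 1, 8, 7]
After 4 (swap(5, 9)): [2, 6, 0, 5, 3, 7, 9, 1, 8, 4]
After 5 (reverse(4, 6)): [2, 6, 0, 5, 9, 7, 3, 1, 8, 4]
After 6 (swap(3, 0)): [5, 6, 0, 2, 9, 7, 3, 1, 8, 4]
After 7 (swap(8, 0)): [8, 6, 0, 2, 9, 7, 3, 1, 5, 4]
After 8 (rotate_left(5, 8, k=1)): [8, 6, 0, 2, 9, 3, 1, 5, 7, 4]
After 9 (swap(3, 6)): [8, 6, 0, 1, 9, 3, 2, 5, 7, 4]
After 10 (reverse(0, 3)): [1, 0, 6, 8, 9, 3, 2, 5, 7, 4]
After 11 (reverse(1, 5)): [1, 3, 9, 8, 6, 0, 2, 5, 7, 4]
After 12 (reverse(0, 3)): [8, 9, 3, 1, 6, 0, 2, 5, 7, 4]

Answer: [8, 9, 3, 1, 6, 0, 2, 5, 7, 4]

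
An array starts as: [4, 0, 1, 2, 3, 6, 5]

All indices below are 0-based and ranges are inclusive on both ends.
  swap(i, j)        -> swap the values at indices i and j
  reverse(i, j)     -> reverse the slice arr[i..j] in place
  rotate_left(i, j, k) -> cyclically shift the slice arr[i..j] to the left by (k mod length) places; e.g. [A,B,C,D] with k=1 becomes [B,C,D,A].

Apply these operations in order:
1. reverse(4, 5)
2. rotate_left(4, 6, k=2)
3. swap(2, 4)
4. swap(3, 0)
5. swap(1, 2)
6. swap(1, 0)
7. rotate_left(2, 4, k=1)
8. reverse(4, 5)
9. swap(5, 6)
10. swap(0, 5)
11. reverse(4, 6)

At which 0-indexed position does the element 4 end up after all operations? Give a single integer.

Answer: 2

Derivation:
After 1 (reverse(4, 5)): [4, 0, 1, 2, 6, 3, 5]
After 2 (rotate_left(4, 6, k=2)): [4, 0, 1, 2, 5, 6, 3]
After 3 (swap(2, 4)): [4, 0, 5, 2, 1, 6, 3]
After 4 (swap(3, 0)): [2, 0, 5, 4, 1, 6, 3]
After 5 (swap(1, 2)): [2, 5, 0, 4, 1, 6, 3]
After 6 (swap(1, 0)): [5, 2, 0, 4, 1, 6, 3]
After 7 (rotate_left(2, 4, k=1)): [5, 2, 4, 1, 0, 6, 3]
After 8 (reverse(4, 5)): [5, 2, 4, 1, 6, 0, 3]
After 9 (swap(5, 6)): [5, 2, 4, 1, 6, 3, 0]
After 10 (swap(0, 5)): [3, 2, 4, 1, 6, 5, 0]
After 11 (reverse(4, 6)): [3, 2, 4, 1, 0, 5, 6]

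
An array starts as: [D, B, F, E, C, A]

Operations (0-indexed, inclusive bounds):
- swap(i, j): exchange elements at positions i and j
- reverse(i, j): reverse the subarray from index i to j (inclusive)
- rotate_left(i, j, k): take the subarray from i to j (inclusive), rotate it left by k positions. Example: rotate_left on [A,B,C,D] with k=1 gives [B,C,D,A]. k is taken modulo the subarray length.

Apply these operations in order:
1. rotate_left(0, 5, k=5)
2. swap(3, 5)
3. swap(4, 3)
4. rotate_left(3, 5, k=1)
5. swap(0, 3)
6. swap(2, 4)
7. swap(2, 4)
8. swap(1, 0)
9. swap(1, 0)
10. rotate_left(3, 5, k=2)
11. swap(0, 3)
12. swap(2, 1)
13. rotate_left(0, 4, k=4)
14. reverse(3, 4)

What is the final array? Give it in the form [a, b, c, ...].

Answer: [A, E, B, C, D, F]

Derivation:
After 1 (rotate_left(0, 5, k=5)): [A, D, B, F, E, C]
After 2 (swap(3, 5)): [A, D, B, C, E, F]
After 3 (swap(4, 3)): [A, D, B, E, C, F]
After 4 (rotate_left(3, 5, k=1)): [A, D, B, C, F, E]
After 5 (swap(0, 3)): [C, D, B, A, F, E]
After 6 (swap(2, 4)): [C, D, F, A, B, E]
After 7 (swap(2, 4)): [C, D, B, A, F, E]
After 8 (swap(1, 0)): [D, C, B, A, F, E]
After 9 (swap(1, 0)): [C, D, B, A, F, E]
After 10 (rotate_left(3, 5, k=2)): [C, D, B, E, A, F]
After 11 (swap(0, 3)): [E, D, B, C, A, F]
After 12 (swap(2, 1)): [E, B, D, C, A, F]
After 13 (rotate_left(0, 4, k=4)): [A, E, B, D, C, F]
After 14 (reverse(3, 4)): [A, E, B, C, D, F]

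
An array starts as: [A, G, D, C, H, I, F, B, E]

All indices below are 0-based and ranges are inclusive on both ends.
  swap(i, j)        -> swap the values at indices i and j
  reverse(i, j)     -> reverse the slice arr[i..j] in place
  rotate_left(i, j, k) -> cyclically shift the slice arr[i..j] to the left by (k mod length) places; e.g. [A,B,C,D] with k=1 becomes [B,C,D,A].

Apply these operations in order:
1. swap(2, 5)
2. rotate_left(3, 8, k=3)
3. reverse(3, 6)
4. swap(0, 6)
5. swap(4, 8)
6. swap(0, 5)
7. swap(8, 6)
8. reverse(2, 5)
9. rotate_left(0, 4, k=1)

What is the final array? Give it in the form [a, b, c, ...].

Answer: [G, F, D, C, B, I, E, H, A]

Derivation:
After 1 (swap(2, 5)): [A, G, I, C, H, D, F, B, E]
After 2 (rotate_left(3, 8, k=3)): [A, G, I, F, B, E, C, H, D]
After 3 (reverse(3, 6)): [A, G, I, C, E, B, F, H, D]
After 4 (swap(0, 6)): [F, G, I, C, E, B, A, H, D]
After 5 (swap(4, 8)): [F, G, I, C, D, B, A, H, E]
After 6 (swap(0, 5)): [B, G, I, C, D, F, A, H, E]
After 7 (swap(8, 6)): [B, G, I, C, D, F, E, H, A]
After 8 (reverse(2, 5)): [B, G, F, D, C, I, E, H, A]
After 9 (rotate_left(0, 4, k=1)): [G, F, D, C, B, I, E, H, A]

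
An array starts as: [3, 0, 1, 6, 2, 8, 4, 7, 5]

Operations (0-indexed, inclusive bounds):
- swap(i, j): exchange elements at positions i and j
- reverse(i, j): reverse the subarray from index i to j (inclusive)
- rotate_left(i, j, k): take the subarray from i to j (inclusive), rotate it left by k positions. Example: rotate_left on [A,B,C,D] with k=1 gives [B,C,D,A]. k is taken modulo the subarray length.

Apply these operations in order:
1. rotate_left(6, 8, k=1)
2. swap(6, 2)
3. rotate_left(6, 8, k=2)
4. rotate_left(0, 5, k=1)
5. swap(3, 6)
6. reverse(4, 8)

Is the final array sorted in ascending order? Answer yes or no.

Answer: no

Derivation:
After 1 (rotate_left(6, 8, k=1)): [3, 0, 1, 6, 2, 8, 7, 5, 4]
After 2 (swap(6, 2)): [3, 0, 7, 6, 2, 8, 1, 5, 4]
After 3 (rotate_left(6, 8, k=2)): [3, 0, 7, 6, 2, 8, 4, 1, 5]
After 4 (rotate_left(0, 5, k=1)): [0, 7, 6, 2, 8, 3, 4, 1, 5]
After 5 (swap(3, 6)): [0, 7, 6, 4, 8, 3, 2, 1, 5]
After 6 (reverse(4, 8)): [0, 7, 6, 4, 5, 1, 2, 3, 8]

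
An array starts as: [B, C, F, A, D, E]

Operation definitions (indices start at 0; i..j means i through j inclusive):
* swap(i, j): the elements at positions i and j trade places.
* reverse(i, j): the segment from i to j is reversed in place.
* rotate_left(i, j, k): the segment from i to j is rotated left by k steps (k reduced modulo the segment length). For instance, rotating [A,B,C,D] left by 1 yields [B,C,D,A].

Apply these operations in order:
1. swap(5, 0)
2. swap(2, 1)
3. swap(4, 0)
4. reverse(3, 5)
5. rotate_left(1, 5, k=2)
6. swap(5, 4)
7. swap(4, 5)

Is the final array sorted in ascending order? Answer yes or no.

Answer: no

Derivation:
After 1 (swap(5, 0)): [E, C, F, A, D, B]
After 2 (swap(2, 1)): [E, F, C, A, D, B]
After 3 (swap(4, 0)): [D, F, C, A, E, B]
After 4 (reverse(3, 5)): [D, F, C, B, E, A]
After 5 (rotate_left(1, 5, k=2)): [D, B, E, A, F, C]
After 6 (swap(5, 4)): [D, B, E, A, C, F]
After 7 (swap(4, 5)): [D, B, E, A, F, C]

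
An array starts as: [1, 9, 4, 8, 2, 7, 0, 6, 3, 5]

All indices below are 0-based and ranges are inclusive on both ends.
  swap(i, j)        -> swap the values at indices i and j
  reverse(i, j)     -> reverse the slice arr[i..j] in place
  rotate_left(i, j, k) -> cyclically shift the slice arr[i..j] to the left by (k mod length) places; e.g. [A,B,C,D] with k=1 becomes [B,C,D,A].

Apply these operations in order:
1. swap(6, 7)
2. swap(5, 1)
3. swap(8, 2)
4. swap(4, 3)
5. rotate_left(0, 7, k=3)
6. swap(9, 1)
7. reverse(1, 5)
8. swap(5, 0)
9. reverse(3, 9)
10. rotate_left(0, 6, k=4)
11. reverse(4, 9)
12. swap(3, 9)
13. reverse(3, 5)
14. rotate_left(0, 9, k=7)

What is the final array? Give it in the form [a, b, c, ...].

Answer: [8, 0, 5, 4, 3, 7, 9, 6, 1, 2]

Derivation:
After 1 (swap(6, 7)): [1, 9, 4, 8, 2, 7, 6, 0, 3, 5]
After 2 (swap(5, 1)): [1, 7, 4, 8, 2, 9, 6, 0, 3, 5]
After 3 (swap(8, 2)): [1, 7, 3, 8, 2, 9, 6, 0, 4, 5]
After 4 (swap(4, 3)): [1, 7, 3, 2, 8, 9, 6, 0, 4, 5]
After 5 (rotate_left(0, 7, k=3)): [2, 8, 9, 6, 0, 1, 7, 3, 4, 5]
After 6 (swap(9, 1)): [2, 5, 9, 6, 0, 1, 7, 3, 4, 8]
After 7 (reverse(1, 5)): [2, 1, 0, 6, 9, 5, 7, 3, 4, 8]
After 8 (swap(5, 0)): [5, 1, 0, 6, 9, 2, 7, 3, 4, 8]
After 9 (reverse(3, 9)): [5, 1, 0, 8, 4, 3, 7, 2, 9, 6]
After 10 (rotate_left(0, 6, k=4)): [4, 3, 7, 5, 1, 0, 8, 2, 9, 6]
After 11 (reverse(4, 9)): [4, 3, 7, 5, 6, 9, 2, 8, 0, 1]
After 12 (swap(3, 9)): [4, 3, 7, 1, 6, 9, 2, 8, 0, 5]
After 13 (reverse(3, 5)): [4, 3, 7, 9, 6, 1, 2, 8, 0, 5]
After 14 (rotate_left(0, 9, k=7)): [8, 0, 5, 4, 3, 7, 9, 6, 1, 2]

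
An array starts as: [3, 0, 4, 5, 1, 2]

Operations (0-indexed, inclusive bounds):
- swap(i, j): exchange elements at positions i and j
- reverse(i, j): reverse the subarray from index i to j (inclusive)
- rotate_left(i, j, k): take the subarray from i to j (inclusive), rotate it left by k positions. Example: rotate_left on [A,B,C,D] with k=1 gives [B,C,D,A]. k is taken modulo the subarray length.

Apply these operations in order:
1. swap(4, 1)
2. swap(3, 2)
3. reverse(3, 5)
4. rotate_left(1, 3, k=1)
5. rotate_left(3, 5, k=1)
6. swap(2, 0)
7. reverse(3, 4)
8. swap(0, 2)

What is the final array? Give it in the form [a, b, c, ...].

After 1 (swap(4, 1)): [3, 1, 4, 5, 0, 2]
After 2 (swap(3, 2)): [3, 1, 5, 4, 0, 2]
After 3 (reverse(3, 5)): [3, 1, 5, 2, 0, 4]
After 4 (rotate_left(1, 3, k=1)): [3, 5, 2, 1, 0, 4]
After 5 (rotate_left(3, 5, k=1)): [3, 5, 2, 0, 4, 1]
After 6 (swap(2, 0)): [2, 5, 3, 0, 4, 1]
After 7 (reverse(3, 4)): [2, 5, 3, 4, 0, 1]
After 8 (swap(0, 2)): [3, 5, 2, 4, 0, 1]

Answer: [3, 5, 2, 4, 0, 1]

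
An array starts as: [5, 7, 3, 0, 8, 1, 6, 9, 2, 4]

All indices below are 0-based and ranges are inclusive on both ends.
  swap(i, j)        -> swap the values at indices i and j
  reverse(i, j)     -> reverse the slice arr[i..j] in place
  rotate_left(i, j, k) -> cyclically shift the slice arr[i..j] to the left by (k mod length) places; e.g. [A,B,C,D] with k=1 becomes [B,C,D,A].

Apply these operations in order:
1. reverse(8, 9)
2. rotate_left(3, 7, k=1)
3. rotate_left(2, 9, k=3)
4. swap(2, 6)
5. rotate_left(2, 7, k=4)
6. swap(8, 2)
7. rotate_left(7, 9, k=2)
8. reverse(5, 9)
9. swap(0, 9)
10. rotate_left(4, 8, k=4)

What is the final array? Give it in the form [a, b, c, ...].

Answer: [9, 7, 8, 3, 0, 2, 6, 4, 1, 5]

Derivation:
After 1 (reverse(8, 9)): [5, 7, 3, 0, 8, 1, 6, 9, 4, 2]
After 2 (rotate_left(3, 7, k=1)): [5, 7, 3, 8, 1, 6, 9, 0, 4, 2]
After 3 (rotate_left(2, 9, k=3)): [5, 7, 6, 9, 0, 4, 2, 3, 8, 1]
After 4 (swap(2, 6)): [5, 7, 2, 9, 0, 4, 6, 3, 8, 1]
After 5 (rotate_left(2, 7, k=4)): [5, 7, 6, 3, 2, 9, 0, 4, 8, 1]
After 6 (swap(8, 2)): [5, 7, 8, 3, 2, 9, 0, 4, 6, 1]
After 7 (rotate_left(7, 9, k=2)): [5, 7, 8, 3, 2, 9, 0, 1, 4, 6]
After 8 (reverse(5, 9)): [5, 7, 8, 3, 2, 6, 4, 1, 0, 9]
After 9 (swap(0, 9)): [9, 7, 8, 3, 2, 6, 4, 1, 0, 5]
After 10 (rotate_left(4, 8, k=4)): [9, 7, 8, 3, 0, 2, 6, 4, 1, 5]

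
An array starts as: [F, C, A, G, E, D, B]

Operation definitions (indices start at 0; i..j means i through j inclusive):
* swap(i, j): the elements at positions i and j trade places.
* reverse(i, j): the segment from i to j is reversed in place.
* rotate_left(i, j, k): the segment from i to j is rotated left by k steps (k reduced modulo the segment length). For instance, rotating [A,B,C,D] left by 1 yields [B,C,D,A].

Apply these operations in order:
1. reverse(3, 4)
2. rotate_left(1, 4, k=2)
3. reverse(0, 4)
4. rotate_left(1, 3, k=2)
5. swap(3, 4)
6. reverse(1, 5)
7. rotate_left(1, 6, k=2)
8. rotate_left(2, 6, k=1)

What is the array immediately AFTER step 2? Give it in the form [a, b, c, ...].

Answer: [F, E, G, C, A, D, B]

Derivation:
After 1 (reverse(3, 4)): [F, C, A, E, G, D, B]
After 2 (rotate_left(1, 4, k=2)): [F, E, G, C, A, D, B]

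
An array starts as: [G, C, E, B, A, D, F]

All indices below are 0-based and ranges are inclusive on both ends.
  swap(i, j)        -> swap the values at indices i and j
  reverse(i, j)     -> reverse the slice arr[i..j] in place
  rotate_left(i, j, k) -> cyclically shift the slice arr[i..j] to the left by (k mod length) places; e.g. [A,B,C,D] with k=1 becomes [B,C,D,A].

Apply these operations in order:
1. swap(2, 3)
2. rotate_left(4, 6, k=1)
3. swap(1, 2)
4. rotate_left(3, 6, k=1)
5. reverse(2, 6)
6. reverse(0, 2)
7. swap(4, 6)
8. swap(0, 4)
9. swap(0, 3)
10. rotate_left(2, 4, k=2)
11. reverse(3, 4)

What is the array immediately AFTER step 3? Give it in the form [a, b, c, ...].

Answer: [G, B, C, E, D, F, A]

Derivation:
After 1 (swap(2, 3)): [G, C, B, E, A, D, F]
After 2 (rotate_left(4, 6, k=1)): [G, C, B, E, D, F, A]
After 3 (swap(1, 2)): [G, B, C, E, D, F, A]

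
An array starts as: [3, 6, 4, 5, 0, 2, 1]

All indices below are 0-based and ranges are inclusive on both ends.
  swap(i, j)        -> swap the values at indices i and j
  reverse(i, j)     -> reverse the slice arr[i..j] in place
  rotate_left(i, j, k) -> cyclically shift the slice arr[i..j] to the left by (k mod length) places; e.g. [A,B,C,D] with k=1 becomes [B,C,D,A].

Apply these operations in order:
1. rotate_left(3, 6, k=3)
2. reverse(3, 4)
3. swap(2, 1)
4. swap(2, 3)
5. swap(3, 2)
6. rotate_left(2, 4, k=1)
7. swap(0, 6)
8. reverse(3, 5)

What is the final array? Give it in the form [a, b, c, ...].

After 1 (rotate_left(3, 6, k=3)): [3, 6, 4, 1, 5, 0, 2]
After 2 (reverse(3, 4)): [3, 6, 4, 5, 1, 0, 2]
After 3 (swap(2, 1)): [3, 4, 6, 5, 1, 0, 2]
After 4 (swap(2, 3)): [3, 4, 5, 6, 1, 0, 2]
After 5 (swap(3, 2)): [3, 4, 6, 5, 1, 0, 2]
After 6 (rotate_left(2, 4, k=1)): [3, 4, 5, 1, 6, 0, 2]
After 7 (swap(0, 6)): [2, 4, 5, 1, 6, 0, 3]
After 8 (reverse(3, 5)): [2, 4, 5, 0, 6, 1, 3]

Answer: [2, 4, 5, 0, 6, 1, 3]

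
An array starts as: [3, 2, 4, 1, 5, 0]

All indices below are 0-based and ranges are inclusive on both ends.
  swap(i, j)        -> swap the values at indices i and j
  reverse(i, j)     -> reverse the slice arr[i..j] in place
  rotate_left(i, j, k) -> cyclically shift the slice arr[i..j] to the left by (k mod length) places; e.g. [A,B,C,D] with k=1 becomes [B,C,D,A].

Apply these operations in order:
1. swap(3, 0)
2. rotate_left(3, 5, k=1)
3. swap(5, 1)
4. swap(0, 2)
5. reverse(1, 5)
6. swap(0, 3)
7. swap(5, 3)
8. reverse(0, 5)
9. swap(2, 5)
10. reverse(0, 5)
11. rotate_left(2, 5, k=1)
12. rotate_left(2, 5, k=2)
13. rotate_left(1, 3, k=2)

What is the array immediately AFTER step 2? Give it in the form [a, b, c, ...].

Answer: [1, 2, 4, 5, 0, 3]

Derivation:
After 1 (swap(3, 0)): [1, 2, 4, 3, 5, 0]
After 2 (rotate_left(3, 5, k=1)): [1, 2, 4, 5, 0, 3]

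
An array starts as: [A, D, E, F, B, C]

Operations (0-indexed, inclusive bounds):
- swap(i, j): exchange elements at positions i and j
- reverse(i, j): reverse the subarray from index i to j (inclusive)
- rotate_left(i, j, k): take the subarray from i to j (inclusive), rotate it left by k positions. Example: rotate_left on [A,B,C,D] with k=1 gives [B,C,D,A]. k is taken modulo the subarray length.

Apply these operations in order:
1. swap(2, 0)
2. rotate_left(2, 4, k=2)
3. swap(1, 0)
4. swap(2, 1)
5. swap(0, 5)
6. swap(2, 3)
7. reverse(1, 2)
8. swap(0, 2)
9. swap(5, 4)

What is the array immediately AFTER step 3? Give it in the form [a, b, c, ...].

Answer: [D, E, B, A, F, C]

Derivation:
After 1 (swap(2, 0)): [E, D, A, F, B, C]
After 2 (rotate_left(2, 4, k=2)): [E, D, B, A, F, C]
After 3 (swap(1, 0)): [D, E, B, A, F, C]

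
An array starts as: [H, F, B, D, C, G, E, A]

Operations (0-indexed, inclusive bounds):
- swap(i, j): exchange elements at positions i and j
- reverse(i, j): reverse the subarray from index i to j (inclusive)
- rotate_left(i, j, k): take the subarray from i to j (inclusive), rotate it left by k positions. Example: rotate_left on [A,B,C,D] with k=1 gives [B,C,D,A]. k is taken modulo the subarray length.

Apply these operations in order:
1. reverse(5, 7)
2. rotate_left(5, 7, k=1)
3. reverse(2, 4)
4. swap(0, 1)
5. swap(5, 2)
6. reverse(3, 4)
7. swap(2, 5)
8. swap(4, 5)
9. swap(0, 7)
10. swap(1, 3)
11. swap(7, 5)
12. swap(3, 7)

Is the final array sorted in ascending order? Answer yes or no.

Answer: yes

Derivation:
After 1 (reverse(5, 7)): [H, F, B, D, C, A, E, G]
After 2 (rotate_left(5, 7, k=1)): [H, F, B, D, C, E, G, A]
After 3 (reverse(2, 4)): [H, F, C, D, B, E, G, A]
After 4 (swap(0, 1)): [F, H, C, D, B, E, G, A]
After 5 (swap(5, 2)): [F, H, E, D, B, C, G, A]
After 6 (reverse(3, 4)): [F, H, E, B, D, C, G, A]
After 7 (swap(2, 5)): [F, H, C, B, D, E, G, A]
After 8 (swap(4, 5)): [F, H, C, B, E, D, G, A]
After 9 (swap(0, 7)): [A, H, C, B, E, D, G, F]
After 10 (swap(1, 3)): [A, B, C, H, E, D, G, F]
After 11 (swap(7, 5)): [A, B, C, H, E, F, G, D]
After 12 (swap(3, 7)): [A, B, C, D, E, F, G, H]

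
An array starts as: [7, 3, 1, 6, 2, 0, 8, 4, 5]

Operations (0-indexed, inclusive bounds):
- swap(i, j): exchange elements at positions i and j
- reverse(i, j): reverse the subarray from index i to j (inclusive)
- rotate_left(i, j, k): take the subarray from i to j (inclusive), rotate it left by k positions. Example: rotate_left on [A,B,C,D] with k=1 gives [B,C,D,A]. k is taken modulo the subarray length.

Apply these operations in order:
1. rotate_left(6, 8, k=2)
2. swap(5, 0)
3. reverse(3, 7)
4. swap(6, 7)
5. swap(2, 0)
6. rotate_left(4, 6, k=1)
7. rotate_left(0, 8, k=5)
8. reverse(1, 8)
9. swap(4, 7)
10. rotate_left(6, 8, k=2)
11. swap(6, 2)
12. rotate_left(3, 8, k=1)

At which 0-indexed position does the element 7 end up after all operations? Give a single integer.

After 1 (rotate_left(6, 8, k=2)): [7, 3, 1, 6, 2, 0, 5, 8, 4]
After 2 (swap(5, 0)): [0, 3, 1, 6, 2, 7, 5, 8, 4]
After 3 (reverse(3, 7)): [0, 3, 1, 8, 5, 7, 2, 6, 4]
After 4 (swap(6, 7)): [0, 3, 1, 8, 5, 7, 6, 2, 4]
After 5 (swap(2, 0)): [1, 3, 0, 8, 5, 7, 6, 2, 4]
After 6 (rotate_left(4, 6, k=1)): [1, 3, 0, 8, 7, 6, 5, 2, 4]
After 7 (rotate_left(0, 8, k=5)): [6, 5, 2, 4, 1, 3, 0, 8, 7]
After 8 (reverse(1, 8)): [6, 7, 8, 0, 3, 1, 4, 2, 5]
After 9 (swap(4, 7)): [6, 7, 8, 0, 2, 1, 4, 3, 5]
After 10 (rotate_left(6, 8, k=2)): [6, 7, 8, 0, 2, 1, 5, 4, 3]
After 11 (swap(6, 2)): [6, 7, 5, 0, 2, 1, 8, 4, 3]
After 12 (rotate_left(3, 8, k=1)): [6, 7, 5, 2, 1, 8, 4, 3, 0]

Answer: 1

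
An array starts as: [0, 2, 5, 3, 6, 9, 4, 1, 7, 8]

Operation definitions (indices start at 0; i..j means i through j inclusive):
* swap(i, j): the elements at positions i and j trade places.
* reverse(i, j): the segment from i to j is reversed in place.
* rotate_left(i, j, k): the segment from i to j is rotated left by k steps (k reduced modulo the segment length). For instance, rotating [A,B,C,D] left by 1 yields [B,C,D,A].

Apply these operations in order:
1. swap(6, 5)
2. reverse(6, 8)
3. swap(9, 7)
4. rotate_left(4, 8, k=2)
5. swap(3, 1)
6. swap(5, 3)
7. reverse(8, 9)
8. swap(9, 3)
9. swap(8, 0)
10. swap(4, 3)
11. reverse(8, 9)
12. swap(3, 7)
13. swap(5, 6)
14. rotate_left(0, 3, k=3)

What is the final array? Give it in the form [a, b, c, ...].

Answer: [6, 1, 3, 5, 4, 9, 2, 7, 8, 0]

Derivation:
After 1 (swap(6, 5)): [0, 2, 5, 3, 6, 4, 9, 1, 7, 8]
After 2 (reverse(6, 8)): [0, 2, 5, 3, 6, 4, 7, 1, 9, 8]
After 3 (swap(9, 7)): [0, 2, 5, 3, 6, 4, 7, 8, 9, 1]
After 4 (rotate_left(4, 8, k=2)): [0, 2, 5, 3, 7, 8, 9, 6, 4, 1]
After 5 (swap(3, 1)): [0, 3, 5, 2, 7, 8, 9, 6, 4, 1]
After 6 (swap(5, 3)): [0, 3, 5, 8, 7, 2, 9, 6, 4, 1]
After 7 (reverse(8, 9)): [0, 3, 5, 8, 7, 2, 9, 6, 1, 4]
After 8 (swap(9, 3)): [0, 3, 5, 4, 7, 2, 9, 6, 1, 8]
After 9 (swap(8, 0)): [1, 3, 5, 4, 7, 2, 9, 6, 0, 8]
After 10 (swap(4, 3)): [1, 3, 5, 7, 4, 2, 9, 6, 0, 8]
After 11 (reverse(8, 9)): [1, 3, 5, 7, 4, 2, 9, 6, 8, 0]
After 12 (swap(3, 7)): [1, 3, 5, 6, 4, 2, 9, 7, 8, 0]
After 13 (swap(5, 6)): [1, 3, 5, 6, 4, 9, 2, 7, 8, 0]
After 14 (rotate_left(0, 3, k=3)): [6, 1, 3, 5, 4, 9, 2, 7, 8, 0]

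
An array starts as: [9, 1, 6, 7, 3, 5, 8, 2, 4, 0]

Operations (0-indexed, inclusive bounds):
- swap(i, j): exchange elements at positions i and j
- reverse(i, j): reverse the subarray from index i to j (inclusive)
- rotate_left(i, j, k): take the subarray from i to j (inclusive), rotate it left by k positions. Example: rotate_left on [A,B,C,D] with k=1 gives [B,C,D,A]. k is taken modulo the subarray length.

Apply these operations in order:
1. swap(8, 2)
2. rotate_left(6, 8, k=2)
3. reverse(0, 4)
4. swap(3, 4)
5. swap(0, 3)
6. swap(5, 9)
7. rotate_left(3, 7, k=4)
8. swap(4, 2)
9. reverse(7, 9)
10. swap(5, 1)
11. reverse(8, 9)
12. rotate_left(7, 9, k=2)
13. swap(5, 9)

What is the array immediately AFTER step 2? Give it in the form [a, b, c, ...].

Answer: [9, 1, 4, 7, 3, 5, 6, 8, 2, 0]

Derivation:
After 1 (swap(8, 2)): [9, 1, 4, 7, 3, 5, 8, 2, 6, 0]
After 2 (rotate_left(6, 8, k=2)): [9, 1, 4, 7, 3, 5, 6, 8, 2, 0]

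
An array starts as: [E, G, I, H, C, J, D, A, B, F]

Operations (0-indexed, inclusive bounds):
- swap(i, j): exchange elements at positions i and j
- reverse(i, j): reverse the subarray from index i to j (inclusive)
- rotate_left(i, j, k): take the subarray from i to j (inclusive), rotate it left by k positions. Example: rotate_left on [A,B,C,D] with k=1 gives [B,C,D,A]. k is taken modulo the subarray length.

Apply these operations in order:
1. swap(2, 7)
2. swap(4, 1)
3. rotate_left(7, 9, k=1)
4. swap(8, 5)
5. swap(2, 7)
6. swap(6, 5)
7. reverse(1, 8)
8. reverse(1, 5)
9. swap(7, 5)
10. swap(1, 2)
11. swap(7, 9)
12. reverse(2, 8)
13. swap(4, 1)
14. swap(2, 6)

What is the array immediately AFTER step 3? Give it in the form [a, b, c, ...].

Answer: [E, C, A, H, G, J, D, B, F, I]

Derivation:
After 1 (swap(2, 7)): [E, G, A, H, C, J, D, I, B, F]
After 2 (swap(4, 1)): [E, C, A, H, G, J, D, I, B, F]
After 3 (rotate_left(7, 9, k=1)): [E, C, A, H, G, J, D, B, F, I]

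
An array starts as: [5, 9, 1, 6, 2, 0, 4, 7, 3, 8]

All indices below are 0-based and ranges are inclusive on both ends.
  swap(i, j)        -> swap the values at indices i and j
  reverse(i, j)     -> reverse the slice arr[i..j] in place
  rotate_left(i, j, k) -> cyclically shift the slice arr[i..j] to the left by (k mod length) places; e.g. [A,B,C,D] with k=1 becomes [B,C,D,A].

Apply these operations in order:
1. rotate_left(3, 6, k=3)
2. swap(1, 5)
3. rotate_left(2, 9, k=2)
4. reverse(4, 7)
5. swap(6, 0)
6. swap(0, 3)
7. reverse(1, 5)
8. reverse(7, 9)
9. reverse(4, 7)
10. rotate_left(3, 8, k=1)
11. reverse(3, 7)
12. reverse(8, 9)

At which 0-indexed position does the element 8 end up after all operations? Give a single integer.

After 1 (rotate_left(3, 6, k=3)): [5, 9, 1, 4, 6, 2, 0, 7, 3, 8]
After 2 (swap(1, 5)): [5, 2, 1, 4, 6, 9, 0, 7, 3, 8]
After 3 (rotate_left(2, 9, k=2)): [5, 2, 6, 9, 0, 7, 3, 8, 1, 4]
After 4 (reverse(4, 7)): [5, 2, 6, 9, 8, 3, 7, 0, 1, 4]
After 5 (swap(6, 0)): [7, 2, 6, 9, 8, 3, 5, 0, 1, 4]
After 6 (swap(0, 3)): [9, 2, 6, 7, 8, 3, 5, 0, 1, 4]
After 7 (reverse(1, 5)): [9, 3, 8, 7, 6, 2, 5, 0, 1, 4]
After 8 (reverse(7, 9)): [9, 3, 8, 7, 6, 2, 5, 4, 1, 0]
After 9 (reverse(4, 7)): [9, 3, 8, 7, 4, 5, 2, 6, 1, 0]
After 10 (rotate_left(3, 8, k=1)): [9, 3, 8, 4, 5, 2, 6, 1, 7, 0]
After 11 (reverse(3, 7)): [9, 3, 8, 1, 6, 2, 5, 4, 7, 0]
After 12 (reverse(8, 9)): [9, 3, 8, 1, 6, 2, 5, 4, 0, 7]

Answer: 2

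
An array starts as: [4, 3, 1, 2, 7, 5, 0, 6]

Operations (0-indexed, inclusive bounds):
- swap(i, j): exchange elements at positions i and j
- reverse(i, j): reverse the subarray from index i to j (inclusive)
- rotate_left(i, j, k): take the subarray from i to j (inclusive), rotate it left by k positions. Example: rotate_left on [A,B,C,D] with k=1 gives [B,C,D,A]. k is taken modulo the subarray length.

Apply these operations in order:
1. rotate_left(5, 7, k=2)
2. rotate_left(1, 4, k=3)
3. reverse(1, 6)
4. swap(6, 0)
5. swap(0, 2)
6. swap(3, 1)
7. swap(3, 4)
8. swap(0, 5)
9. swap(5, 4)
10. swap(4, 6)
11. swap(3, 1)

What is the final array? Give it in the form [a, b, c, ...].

After 1 (rotate_left(5, 7, k=2)): [4, 3, 1, 2, 7, 6, 5, 0]
After 2 (rotate_left(1, 4, k=3)): [4, 7, 3, 1, 2, 6, 5, 0]
After 3 (reverse(1, 6)): [4, 5, 6, 2, 1, 3, 7, 0]
After 4 (swap(6, 0)): [7, 5, 6, 2, 1, 3, 4, 0]
After 5 (swap(0, 2)): [6, 5, 7, 2, 1, 3, 4, 0]
After 6 (swap(3, 1)): [6, 2, 7, 5, 1, 3, 4, 0]
After 7 (swap(3, 4)): [6, 2, 7, 1, 5, 3, 4, 0]
After 8 (swap(0, 5)): [3, 2, 7, 1, 5, 6, 4, 0]
After 9 (swap(5, 4)): [3, 2, 7, 1, 6, 5, 4, 0]
After 10 (swap(4, 6)): [3, 2, 7, 1, 4, 5, 6, 0]
After 11 (swap(3, 1)): [3, 1, 7, 2, 4, 5, 6, 0]

Answer: [3, 1, 7, 2, 4, 5, 6, 0]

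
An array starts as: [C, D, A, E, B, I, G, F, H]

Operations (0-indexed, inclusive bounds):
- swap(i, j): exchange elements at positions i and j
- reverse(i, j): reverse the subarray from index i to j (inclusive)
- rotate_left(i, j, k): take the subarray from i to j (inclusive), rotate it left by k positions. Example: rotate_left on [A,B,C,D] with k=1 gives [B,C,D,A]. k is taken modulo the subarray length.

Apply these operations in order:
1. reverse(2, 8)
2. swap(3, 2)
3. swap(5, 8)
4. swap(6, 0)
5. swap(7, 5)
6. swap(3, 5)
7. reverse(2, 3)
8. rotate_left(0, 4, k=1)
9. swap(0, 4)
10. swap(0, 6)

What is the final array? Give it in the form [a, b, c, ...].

Answer: [C, E, F, G, D, H, B, A, I]

Derivation:
After 1 (reverse(2, 8)): [C, D, H, F, G, I, B, E, A]
After 2 (swap(3, 2)): [C, D, F, H, G, I, B, E, A]
After 3 (swap(5, 8)): [C, D, F, H, G, A, B, E, I]
After 4 (swap(6, 0)): [B, D, F, H, G, A, C, E, I]
After 5 (swap(7, 5)): [B, D, F, H, G, E, C, A, I]
After 6 (swap(3, 5)): [B, D, F, E, G, H, C, A, I]
After 7 (reverse(2, 3)): [B, D, E, F, G, H, C, A, I]
After 8 (rotate_left(0, 4, k=1)): [D, E, F, G, B, H, C, A, I]
After 9 (swap(0, 4)): [B, E, F, G, D, H, C, A, I]
After 10 (swap(0, 6)): [C, E, F, G, D, H, B, A, I]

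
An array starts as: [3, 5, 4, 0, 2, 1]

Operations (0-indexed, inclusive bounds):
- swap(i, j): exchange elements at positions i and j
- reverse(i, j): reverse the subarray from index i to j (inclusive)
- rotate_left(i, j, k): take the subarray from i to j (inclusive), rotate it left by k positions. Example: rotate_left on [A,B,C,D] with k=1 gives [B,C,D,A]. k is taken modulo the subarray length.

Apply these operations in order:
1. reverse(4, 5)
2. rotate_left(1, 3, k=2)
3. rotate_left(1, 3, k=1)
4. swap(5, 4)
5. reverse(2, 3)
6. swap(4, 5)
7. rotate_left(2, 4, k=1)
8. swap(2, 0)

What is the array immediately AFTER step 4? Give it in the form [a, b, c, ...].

After 1 (reverse(4, 5)): [3, 5, 4, 0, 1, 2]
After 2 (rotate_left(1, 3, k=2)): [3, 0, 5, 4, 1, 2]
After 3 (rotate_left(1, 3, k=1)): [3, 5, 4, 0, 1, 2]
After 4 (swap(5, 4)): [3, 5, 4, 0, 2, 1]

Answer: [3, 5, 4, 0, 2, 1]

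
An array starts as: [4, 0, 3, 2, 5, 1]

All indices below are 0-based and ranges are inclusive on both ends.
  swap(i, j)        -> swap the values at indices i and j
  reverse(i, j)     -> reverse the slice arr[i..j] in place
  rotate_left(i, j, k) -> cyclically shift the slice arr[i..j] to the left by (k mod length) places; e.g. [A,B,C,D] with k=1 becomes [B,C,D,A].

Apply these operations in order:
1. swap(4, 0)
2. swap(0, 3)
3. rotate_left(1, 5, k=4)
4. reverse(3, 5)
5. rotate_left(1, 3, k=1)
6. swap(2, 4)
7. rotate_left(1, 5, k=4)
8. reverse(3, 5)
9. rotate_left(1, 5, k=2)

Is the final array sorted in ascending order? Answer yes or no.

Answer: no

Derivation:
After 1 (swap(4, 0)): [5, 0, 3, 2, 4, 1]
After 2 (swap(0, 3)): [2, 0, 3, 5, 4, 1]
After 3 (rotate_left(1, 5, k=4)): [2, 1, 0, 3, 5, 4]
After 4 (reverse(3, 5)): [2, 1, 0, 4, 5, 3]
After 5 (rotate_left(1, 3, k=1)): [2, 0, 4, 1, 5, 3]
After 6 (swap(2, 4)): [2, 0, 5, 1, 4, 3]
After 7 (rotate_left(1, 5, k=4)): [2, 3, 0, 5, 1, 4]
After 8 (reverse(3, 5)): [2, 3, 0, 4, 1, 5]
After 9 (rotate_left(1, 5, k=2)): [2, 4, 1, 5, 3, 0]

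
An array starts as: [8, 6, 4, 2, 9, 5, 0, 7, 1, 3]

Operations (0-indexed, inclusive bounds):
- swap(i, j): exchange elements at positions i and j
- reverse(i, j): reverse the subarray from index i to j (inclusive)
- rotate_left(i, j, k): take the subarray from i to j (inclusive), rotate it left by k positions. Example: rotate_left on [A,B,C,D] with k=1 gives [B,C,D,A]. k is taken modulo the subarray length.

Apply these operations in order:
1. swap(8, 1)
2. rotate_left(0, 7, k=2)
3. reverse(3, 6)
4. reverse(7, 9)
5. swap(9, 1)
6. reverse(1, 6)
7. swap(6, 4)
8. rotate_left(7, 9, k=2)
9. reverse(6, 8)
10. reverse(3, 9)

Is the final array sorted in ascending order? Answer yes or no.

Answer: no

Derivation:
After 1 (swap(8, 1)): [8, 1, 4, 2, 9, 5, 0, 7, 6, 3]
After 2 (rotate_left(0, 7, k=2)): [4, 2, 9, 5, 0, 7, 8, 1, 6, 3]
After 3 (reverse(3, 6)): [4, 2, 9, 8, 7, 0, 5, 1, 6, 3]
After 4 (reverse(7, 9)): [4, 2, 9, 8, 7, 0, 5, 3, 6, 1]
After 5 (swap(9, 1)): [4, 1, 9, 8, 7, 0, 5, 3, 6, 2]
After 6 (reverse(1, 6)): [4, 5, 0, 7, 8, 9, 1, 3, 6, 2]
After 7 (swap(6, 4)): [4, 5, 0, 7, 1, 9, 8, 3, 6, 2]
After 8 (rotate_left(7, 9, k=2)): [4, 5, 0, 7, 1, 9, 8, 2, 3, 6]
After 9 (reverse(6, 8)): [4, 5, 0, 7, 1, 9, 3, 2, 8, 6]
After 10 (reverse(3, 9)): [4, 5, 0, 6, 8, 2, 3, 9, 1, 7]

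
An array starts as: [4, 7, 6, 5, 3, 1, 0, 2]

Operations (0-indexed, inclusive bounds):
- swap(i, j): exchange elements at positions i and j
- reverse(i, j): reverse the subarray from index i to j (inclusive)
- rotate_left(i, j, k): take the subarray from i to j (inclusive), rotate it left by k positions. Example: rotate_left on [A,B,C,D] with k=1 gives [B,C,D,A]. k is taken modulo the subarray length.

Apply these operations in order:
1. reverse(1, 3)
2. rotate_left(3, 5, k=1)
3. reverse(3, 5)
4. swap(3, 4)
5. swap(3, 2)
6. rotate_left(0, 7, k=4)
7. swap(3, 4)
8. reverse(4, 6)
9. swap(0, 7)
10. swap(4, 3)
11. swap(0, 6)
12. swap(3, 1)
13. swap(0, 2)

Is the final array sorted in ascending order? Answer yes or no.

After 1 (reverse(1, 3)): [4, 5, 6, 7, 3, 1, 0, 2]
After 2 (rotate_left(3, 5, k=1)): [4, 5, 6, 3, 1, 7, 0, 2]
After 3 (reverse(3, 5)): [4, 5, 6, 7, 1, 3, 0, 2]
After 4 (swap(3, 4)): [4, 5, 6, 1, 7, 3, 0, 2]
After 5 (swap(3, 2)): [4, 5, 1, 6, 7, 3, 0, 2]
After 6 (rotate_left(0, 7, k=4)): [7, 3, 0, 2, 4, 5, 1, 6]
After 7 (swap(3, 4)): [7, 3, 0, 4, 2, 5, 1, 6]
After 8 (reverse(4, 6)): [7, 3, 0, 4, 1, 5, 2, 6]
After 9 (swap(0, 7)): [6, 3, 0, 4, 1, 5, 2, 7]
After 10 (swap(4, 3)): [6, 3, 0, 1, 4, 5, 2, 7]
After 11 (swap(0, 6)): [2, 3, 0, 1, 4, 5, 6, 7]
After 12 (swap(3, 1)): [2, 1, 0, 3, 4, 5, 6, 7]
After 13 (swap(0, 2)): [0, 1, 2, 3, 4, 5, 6, 7]

Answer: yes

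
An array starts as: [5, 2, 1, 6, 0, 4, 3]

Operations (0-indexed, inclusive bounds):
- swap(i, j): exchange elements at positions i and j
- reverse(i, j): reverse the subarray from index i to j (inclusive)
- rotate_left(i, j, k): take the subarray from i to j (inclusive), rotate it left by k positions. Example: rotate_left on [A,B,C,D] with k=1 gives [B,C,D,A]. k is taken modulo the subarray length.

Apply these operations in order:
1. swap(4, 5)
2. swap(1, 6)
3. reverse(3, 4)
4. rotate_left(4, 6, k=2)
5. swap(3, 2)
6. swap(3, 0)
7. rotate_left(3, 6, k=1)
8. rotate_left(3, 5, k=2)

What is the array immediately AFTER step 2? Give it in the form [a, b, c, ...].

Answer: [5, 3, 1, 6, 4, 0, 2]

Derivation:
After 1 (swap(4, 5)): [5, 2, 1, 6, 4, 0, 3]
After 2 (swap(1, 6)): [5, 3, 1, 6, 4, 0, 2]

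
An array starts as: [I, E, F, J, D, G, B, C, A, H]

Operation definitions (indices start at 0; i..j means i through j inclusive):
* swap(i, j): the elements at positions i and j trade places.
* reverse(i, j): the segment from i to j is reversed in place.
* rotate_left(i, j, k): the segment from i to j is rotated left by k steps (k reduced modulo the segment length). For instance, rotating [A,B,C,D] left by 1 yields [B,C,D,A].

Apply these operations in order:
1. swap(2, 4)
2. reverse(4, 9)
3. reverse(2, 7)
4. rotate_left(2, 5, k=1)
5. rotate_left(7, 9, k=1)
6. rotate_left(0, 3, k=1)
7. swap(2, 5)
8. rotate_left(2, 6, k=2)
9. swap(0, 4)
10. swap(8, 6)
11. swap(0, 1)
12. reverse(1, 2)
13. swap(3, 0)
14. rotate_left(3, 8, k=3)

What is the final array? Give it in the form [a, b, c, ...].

After 1 (swap(2, 4)): [I, E, D, J, F, G, B, C, A, H]
After 2 (reverse(4, 9)): [I, E, D, J, H, A, C, B, G, F]
After 3 (reverse(2, 7)): [I, E, B, C, A, H, J, D, G, F]
After 4 (rotate_left(2, 5, k=1)): [I, E, C, A, H, B, J, D, G, F]
After 5 (rotate_left(7, 9, k=1)): [I, E, C, A, H, B, J, G, F, D]
After 6 (rotate_left(0, 3, k=1)): [E, C, A, I, H, B, J, G, F, D]
After 7 (swap(2, 5)): [E, C, B, I, H, A, J, G, F, D]
After 8 (rotate_left(2, 6, k=2)): [E, C, H, A, J, B, I, G, F, D]
After 9 (swap(0, 4)): [J, C, H, A, E, B, I, G, F, D]
After 10 (swap(8, 6)): [J, C, H, A, E, B, F, G, I, D]
After 11 (swap(0, 1)): [C, J, H, A, E, B, F, G, I, D]
After 12 (reverse(1, 2)): [C, H, J, A, E, B, F, G, I, D]
After 13 (swap(3, 0)): [A, H, J, C, E, B, F, G, I, D]
After 14 (rotate_left(3, 8, k=3)): [A, H, J, F, G, I, C, E, B, D]

Answer: [A, H, J, F, G, I, C, E, B, D]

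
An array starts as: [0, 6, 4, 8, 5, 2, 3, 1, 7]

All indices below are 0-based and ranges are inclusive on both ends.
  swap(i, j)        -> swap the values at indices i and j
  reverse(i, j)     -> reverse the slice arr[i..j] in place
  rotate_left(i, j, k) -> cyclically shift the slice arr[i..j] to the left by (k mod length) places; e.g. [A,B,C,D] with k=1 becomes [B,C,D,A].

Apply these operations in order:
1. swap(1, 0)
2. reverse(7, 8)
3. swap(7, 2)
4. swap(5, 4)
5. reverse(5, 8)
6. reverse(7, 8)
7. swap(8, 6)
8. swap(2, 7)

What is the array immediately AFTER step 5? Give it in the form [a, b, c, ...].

Answer: [6, 0, 7, 8, 2, 1, 4, 3, 5]

Derivation:
After 1 (swap(1, 0)): [6, 0, 4, 8, 5, 2, 3, 1, 7]
After 2 (reverse(7, 8)): [6, 0, 4, 8, 5, 2, 3, 7, 1]
After 3 (swap(7, 2)): [6, 0, 7, 8, 5, 2, 3, 4, 1]
After 4 (swap(5, 4)): [6, 0, 7, 8, 2, 5, 3, 4, 1]
After 5 (reverse(5, 8)): [6, 0, 7, 8, 2, 1, 4, 3, 5]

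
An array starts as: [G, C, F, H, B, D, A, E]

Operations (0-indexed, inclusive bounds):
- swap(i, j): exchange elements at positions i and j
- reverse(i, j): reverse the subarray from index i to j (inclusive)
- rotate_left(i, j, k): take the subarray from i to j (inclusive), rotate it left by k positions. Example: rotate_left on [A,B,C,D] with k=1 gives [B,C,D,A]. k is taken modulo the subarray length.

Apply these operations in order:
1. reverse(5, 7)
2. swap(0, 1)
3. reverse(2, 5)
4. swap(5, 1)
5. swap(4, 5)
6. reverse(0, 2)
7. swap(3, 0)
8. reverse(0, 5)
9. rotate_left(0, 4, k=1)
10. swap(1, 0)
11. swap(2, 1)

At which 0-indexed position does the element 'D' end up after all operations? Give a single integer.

After 1 (reverse(5, 7)): [G, C, F, H, B, E, A, D]
After 2 (swap(0, 1)): [C, G, F, H, B, E, A, D]
After 3 (reverse(2, 5)): [C, G, E, B, H, F, A, D]
After 4 (swap(5, 1)): [C, F, E, B, H, G, A, D]
After 5 (swap(4, 5)): [C, F, E, B, G, H, A, D]
After 6 (reverse(0, 2)): [E, F, C, B, G, H, A, D]
After 7 (swap(3, 0)): [B, F, C, E, G, H, A, D]
After 8 (reverse(0, 5)): [H, G, E, C, F, B, A, D]
After 9 (rotate_left(0, 4, k=1)): [G, E, C, F, H, B, A, D]
After 10 (swap(1, 0)): [E, G, C, F, H, B, A, D]
After 11 (swap(2, 1)): [E, C, G, F, H, B, A, D]

Answer: 7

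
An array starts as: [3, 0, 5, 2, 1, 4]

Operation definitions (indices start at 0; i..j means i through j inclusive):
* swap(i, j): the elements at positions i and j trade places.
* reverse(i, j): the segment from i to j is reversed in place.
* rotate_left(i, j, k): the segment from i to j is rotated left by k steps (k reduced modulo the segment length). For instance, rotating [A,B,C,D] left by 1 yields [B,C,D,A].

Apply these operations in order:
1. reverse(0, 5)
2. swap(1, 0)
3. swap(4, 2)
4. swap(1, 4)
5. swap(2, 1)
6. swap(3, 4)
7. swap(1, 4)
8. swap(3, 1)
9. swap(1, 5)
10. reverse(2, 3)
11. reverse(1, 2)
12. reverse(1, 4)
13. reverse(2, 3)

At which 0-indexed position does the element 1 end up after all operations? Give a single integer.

After 1 (reverse(0, 5)): [4, 1, 2, 5, 0, 3]
After 2 (swap(1, 0)): [1, 4, 2, 5, 0, 3]
After 3 (swap(4, 2)): [1, 4, 0, 5, 2, 3]
After 4 (swap(1, 4)): [1, 2, 0, 5, 4, 3]
After 5 (swap(2, 1)): [1, 0, 2, 5, 4, 3]
After 6 (swap(3, 4)): [1, 0, 2, 4, 5, 3]
After 7 (swap(1, 4)): [1, 5, 2, 4, 0, 3]
After 8 (swap(3, 1)): [1, 4, 2, 5, 0, 3]
After 9 (swap(1, 5)): [1, 3, 2, 5, 0, 4]
After 10 (reverse(2, 3)): [1, 3, 5, 2, 0, 4]
After 11 (reverse(1, 2)): [1, 5, 3, 2, 0, 4]
After 12 (reverse(1, 4)): [1, 0, 2, 3, 5, 4]
After 13 (reverse(2, 3)): [1, 0, 3, 2, 5, 4]

Answer: 0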